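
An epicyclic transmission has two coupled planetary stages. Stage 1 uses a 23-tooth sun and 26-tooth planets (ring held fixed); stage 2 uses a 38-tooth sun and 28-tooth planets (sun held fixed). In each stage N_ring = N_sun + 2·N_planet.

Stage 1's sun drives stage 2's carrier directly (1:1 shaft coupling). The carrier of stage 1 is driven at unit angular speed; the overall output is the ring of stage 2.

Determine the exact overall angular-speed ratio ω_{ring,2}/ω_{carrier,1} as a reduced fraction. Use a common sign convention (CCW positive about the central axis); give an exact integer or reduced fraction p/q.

Stage 1: N_ring = 23 + 2·26 = 75
Stage 1: 23(ω_s−ω_c) = −75(ω_r−ω_c),  ω_r=0, ω_c=1
Stage 1: ω_s = 1 − (75/23)(0−1) = 98/23
  ⇒ ω_s¹/ω_c¹ = 98/23
Stage 2: N_ring = 38 + 2·28 = 94
Stage 2: 38(ω_s−ω_c) = −94(ω_r−ω_c),  ω_s=0, ω_c=1
Stage 2: ω_r = 1 − (38/94)(0−1) = 66/47
  ⇒ ω_r²/ω_c² = 66/47
Coupling ω_c² = ω_s¹ ⇒ overall = 98/23 × 66/47 = 6468/1081

6468/1081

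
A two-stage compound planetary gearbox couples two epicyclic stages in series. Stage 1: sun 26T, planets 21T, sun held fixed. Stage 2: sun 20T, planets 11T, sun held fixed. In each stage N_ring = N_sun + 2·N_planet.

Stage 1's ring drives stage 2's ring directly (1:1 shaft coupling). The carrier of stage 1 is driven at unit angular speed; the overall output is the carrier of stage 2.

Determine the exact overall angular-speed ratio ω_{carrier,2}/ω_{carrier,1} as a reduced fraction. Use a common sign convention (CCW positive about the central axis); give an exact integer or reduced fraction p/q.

987/1054

Stage 1: N_ring = 26 + 2·21 = 68
Stage 1: 26(ω_s−ω_c) = −68(ω_r−ω_c),  ω_s=0, ω_c=1
Stage 1: ω_r = 1 − (26/68)(0−1) = 47/34
  ⇒ ω_r¹/ω_c¹ = 47/34
Stage 2: N_ring = 20 + 2·11 = 42
Stage 2: 20(ω_s−ω_c) = −42(ω_r−ω_c),  ω_s=0, ω_r=1
Stage 2: 20(0−ω_c) = −42(1−ω_c)  ⇒  62ω_c = 42  ⇒  ω_c = 21/31
  ⇒ ω_c²/ω_r² = 21/31
Coupling ω_r² = ω_r¹ ⇒ overall = 47/34 × 21/31 = 987/1054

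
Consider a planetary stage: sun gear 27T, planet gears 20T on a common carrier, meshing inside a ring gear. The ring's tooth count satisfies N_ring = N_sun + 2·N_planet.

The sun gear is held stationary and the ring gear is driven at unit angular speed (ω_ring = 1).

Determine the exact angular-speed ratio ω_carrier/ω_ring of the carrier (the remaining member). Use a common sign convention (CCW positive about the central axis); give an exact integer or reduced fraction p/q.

N_ring = 27 + 2·20 = 67
27(ω_s−ω_c) = −67(ω_r−ω_c),  ω_s=0, ω_r=1
27(0−ω_c) = −67(1−ω_c)  ⇒  94ω_c = 67  ⇒  ω_c = 67/94
ω_c/ω_r = 67/94

67/94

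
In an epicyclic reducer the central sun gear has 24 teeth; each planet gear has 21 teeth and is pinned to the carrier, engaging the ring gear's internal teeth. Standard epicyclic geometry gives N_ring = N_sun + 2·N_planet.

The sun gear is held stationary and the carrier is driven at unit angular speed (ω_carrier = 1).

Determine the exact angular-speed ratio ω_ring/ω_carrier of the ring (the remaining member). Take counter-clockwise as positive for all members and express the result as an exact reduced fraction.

15/11

N_ring = 24 + 2·21 = 66
24(ω_s−ω_c) = −66(ω_r−ω_c),  ω_s=0, ω_c=1
ω_r = 1 − (24/66)(0−1) = 15/11
ω_r/ω_c = 15/11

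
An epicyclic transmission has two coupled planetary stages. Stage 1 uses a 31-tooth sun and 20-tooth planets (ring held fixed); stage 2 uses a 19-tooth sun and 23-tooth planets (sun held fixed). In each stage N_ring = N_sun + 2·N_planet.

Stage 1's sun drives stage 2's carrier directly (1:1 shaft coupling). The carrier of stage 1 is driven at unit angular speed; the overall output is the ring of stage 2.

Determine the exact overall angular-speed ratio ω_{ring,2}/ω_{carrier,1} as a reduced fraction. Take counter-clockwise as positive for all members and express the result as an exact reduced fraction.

Stage 1: N_ring = 31 + 2·20 = 71
Stage 1: 31(ω_s−ω_c) = −71(ω_r−ω_c),  ω_r=0, ω_c=1
Stage 1: ω_s = 1 − (71/31)(0−1) = 102/31
  ⇒ ω_s¹/ω_c¹ = 102/31
Stage 2: N_ring = 19 + 2·23 = 65
Stage 2: 19(ω_s−ω_c) = −65(ω_r−ω_c),  ω_s=0, ω_c=1
Stage 2: ω_r = 1 − (19/65)(0−1) = 84/65
  ⇒ ω_r²/ω_c² = 84/65
Coupling ω_c² = ω_s¹ ⇒ overall = 102/31 × 84/65 = 8568/2015

8568/2015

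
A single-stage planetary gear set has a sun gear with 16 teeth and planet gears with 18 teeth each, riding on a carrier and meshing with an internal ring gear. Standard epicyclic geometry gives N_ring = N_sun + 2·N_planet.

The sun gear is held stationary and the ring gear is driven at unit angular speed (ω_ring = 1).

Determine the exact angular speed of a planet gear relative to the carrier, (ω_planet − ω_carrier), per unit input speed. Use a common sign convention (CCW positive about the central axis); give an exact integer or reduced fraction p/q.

N_ring = 16 + 2·18 = 52
16(ω_s−ω_c) = −52(ω_r−ω_c),  ω_s=0, ω_r=1
16(0−ω_c) = −52(1−ω_c)  ⇒  68ω_c = 52  ⇒  ω_c = 13/17
sun–planet: 16·(0−13/17) = −18·(ω_p−ω_c)  ⇒  ω_p−ω_c = −(16/18)·(-13/17) = 104/153

104/153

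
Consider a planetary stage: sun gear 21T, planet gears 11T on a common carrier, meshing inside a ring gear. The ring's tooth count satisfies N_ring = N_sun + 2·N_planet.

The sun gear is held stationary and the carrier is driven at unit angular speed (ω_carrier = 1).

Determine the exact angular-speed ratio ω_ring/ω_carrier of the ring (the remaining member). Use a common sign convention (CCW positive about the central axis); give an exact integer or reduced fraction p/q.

N_ring = 21 + 2·11 = 43
21(ω_s−ω_c) = −43(ω_r−ω_c),  ω_s=0, ω_c=1
ω_r = 1 − (21/43)(0−1) = 64/43
ω_r/ω_c = 64/43

64/43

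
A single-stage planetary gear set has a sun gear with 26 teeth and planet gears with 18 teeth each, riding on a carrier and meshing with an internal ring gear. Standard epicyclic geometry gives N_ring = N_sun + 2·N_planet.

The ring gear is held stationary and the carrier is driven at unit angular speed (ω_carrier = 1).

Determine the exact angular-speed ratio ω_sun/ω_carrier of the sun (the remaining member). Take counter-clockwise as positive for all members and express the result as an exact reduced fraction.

44/13

N_ring = 26 + 2·18 = 62
26(ω_s−ω_c) = −62(ω_r−ω_c),  ω_r=0, ω_c=1
ω_s = 1 − (62/26)(0−1) = 44/13
ω_s/ω_c = 44/13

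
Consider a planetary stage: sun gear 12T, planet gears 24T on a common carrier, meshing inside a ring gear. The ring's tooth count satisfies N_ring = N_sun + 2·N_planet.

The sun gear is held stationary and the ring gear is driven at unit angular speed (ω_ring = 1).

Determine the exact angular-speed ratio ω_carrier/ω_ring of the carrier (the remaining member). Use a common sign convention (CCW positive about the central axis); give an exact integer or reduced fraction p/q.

5/6

N_ring = 12 + 2·24 = 60
12(ω_s−ω_c) = −60(ω_r−ω_c),  ω_s=0, ω_r=1
12(0−ω_c) = −60(1−ω_c)  ⇒  72ω_c = 60  ⇒  ω_c = 5/6
ω_c/ω_r = 5/6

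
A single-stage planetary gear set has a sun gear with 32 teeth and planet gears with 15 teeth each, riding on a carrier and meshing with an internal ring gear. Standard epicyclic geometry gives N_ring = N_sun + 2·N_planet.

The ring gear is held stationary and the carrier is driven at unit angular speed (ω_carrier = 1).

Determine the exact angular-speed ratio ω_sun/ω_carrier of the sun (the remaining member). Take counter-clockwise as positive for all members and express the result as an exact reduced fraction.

N_ring = 32 + 2·15 = 62
32(ω_s−ω_c) = −62(ω_r−ω_c),  ω_r=0, ω_c=1
ω_s = 1 − (62/32)(0−1) = 47/16
ω_s/ω_c = 47/16

47/16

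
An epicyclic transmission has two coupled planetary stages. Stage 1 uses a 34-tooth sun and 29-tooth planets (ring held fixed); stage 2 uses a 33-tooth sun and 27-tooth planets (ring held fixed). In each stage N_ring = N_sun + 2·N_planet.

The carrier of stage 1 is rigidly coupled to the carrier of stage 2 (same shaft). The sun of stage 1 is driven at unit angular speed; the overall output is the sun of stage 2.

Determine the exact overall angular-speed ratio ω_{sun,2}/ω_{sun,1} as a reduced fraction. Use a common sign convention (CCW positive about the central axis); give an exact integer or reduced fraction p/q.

Stage 1: N_ring = 34 + 2·29 = 92
Stage 1: 34(ω_s−ω_c) = −92(ω_r−ω_c),  ω_r=0, ω_s=1
Stage 1: 34(1−ω_c) = −92(0−ω_c)  ⇒  126ω_c = 34  ⇒  ω_c = 17/63
  ⇒ ω_c¹/ω_s¹ = 17/63
Stage 2: N_ring = 33 + 2·27 = 87
Stage 2: 33(ω_s−ω_c) = −87(ω_r−ω_c),  ω_r=0, ω_c=1
Stage 2: ω_s = 1 − (87/33)(0−1) = 40/11
  ⇒ ω_s²/ω_c² = 40/11
Coupling ω_c² = ω_c¹ ⇒ overall = 17/63 × 40/11 = 680/693

680/693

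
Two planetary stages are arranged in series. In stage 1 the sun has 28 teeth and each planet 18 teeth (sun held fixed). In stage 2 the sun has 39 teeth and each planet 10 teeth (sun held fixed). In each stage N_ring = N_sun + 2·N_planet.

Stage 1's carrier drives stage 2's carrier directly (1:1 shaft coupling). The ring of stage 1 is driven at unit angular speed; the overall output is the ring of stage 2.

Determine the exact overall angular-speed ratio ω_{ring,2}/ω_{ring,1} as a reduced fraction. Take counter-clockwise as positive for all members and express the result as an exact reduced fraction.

Stage 1: N_ring = 28 + 2·18 = 64
Stage 1: 28(ω_s−ω_c) = −64(ω_r−ω_c),  ω_s=0, ω_r=1
Stage 1: 28(0−ω_c) = −64(1−ω_c)  ⇒  92ω_c = 64  ⇒  ω_c = 16/23
  ⇒ ω_c¹/ω_r¹ = 16/23
Stage 2: N_ring = 39 + 2·10 = 59
Stage 2: 39(ω_s−ω_c) = −59(ω_r−ω_c),  ω_s=0, ω_c=1
Stage 2: ω_r = 1 − (39/59)(0−1) = 98/59
  ⇒ ω_r²/ω_c² = 98/59
Coupling ω_c² = ω_c¹ ⇒ overall = 16/23 × 98/59 = 1568/1357

1568/1357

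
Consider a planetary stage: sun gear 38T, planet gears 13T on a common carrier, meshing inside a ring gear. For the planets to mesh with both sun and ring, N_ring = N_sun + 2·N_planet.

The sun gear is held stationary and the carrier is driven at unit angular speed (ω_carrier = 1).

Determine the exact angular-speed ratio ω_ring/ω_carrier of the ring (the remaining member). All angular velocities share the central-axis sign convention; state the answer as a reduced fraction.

51/32

N_ring = 38 + 2·13 = 64
38(ω_s−ω_c) = −64(ω_r−ω_c),  ω_s=0, ω_c=1
ω_r = 1 − (38/64)(0−1) = 51/32
ω_r/ω_c = 51/32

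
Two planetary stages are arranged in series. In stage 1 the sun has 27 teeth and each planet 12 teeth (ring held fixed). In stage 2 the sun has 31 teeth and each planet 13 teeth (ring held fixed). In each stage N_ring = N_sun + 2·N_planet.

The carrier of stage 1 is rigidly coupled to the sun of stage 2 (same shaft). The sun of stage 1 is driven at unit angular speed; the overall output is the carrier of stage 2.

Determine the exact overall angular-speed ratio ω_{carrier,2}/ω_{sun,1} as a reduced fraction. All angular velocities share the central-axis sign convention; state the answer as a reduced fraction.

279/2288

Stage 1: N_ring = 27 + 2·12 = 51
Stage 1: 27(ω_s−ω_c) = −51(ω_r−ω_c),  ω_r=0, ω_s=1
Stage 1: 27(1−ω_c) = −51(0−ω_c)  ⇒  78ω_c = 27  ⇒  ω_c = 9/26
  ⇒ ω_c¹/ω_s¹ = 9/26
Stage 2: N_ring = 31 + 2·13 = 57
Stage 2: 31(ω_s−ω_c) = −57(ω_r−ω_c),  ω_r=0, ω_s=1
Stage 2: 31(1−ω_c) = −57(0−ω_c)  ⇒  88ω_c = 31  ⇒  ω_c = 31/88
  ⇒ ω_c²/ω_s² = 31/88
Coupling ω_s² = ω_c¹ ⇒ overall = 9/26 × 31/88 = 279/2288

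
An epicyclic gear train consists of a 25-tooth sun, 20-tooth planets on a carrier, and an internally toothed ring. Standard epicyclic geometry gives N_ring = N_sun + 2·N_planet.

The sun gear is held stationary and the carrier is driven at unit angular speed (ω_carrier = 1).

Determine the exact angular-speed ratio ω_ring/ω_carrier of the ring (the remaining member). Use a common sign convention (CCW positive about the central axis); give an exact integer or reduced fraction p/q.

18/13

N_ring = 25 + 2·20 = 65
25(ω_s−ω_c) = −65(ω_r−ω_c),  ω_s=0, ω_c=1
ω_r = 1 − (25/65)(0−1) = 18/13
ω_r/ω_c = 18/13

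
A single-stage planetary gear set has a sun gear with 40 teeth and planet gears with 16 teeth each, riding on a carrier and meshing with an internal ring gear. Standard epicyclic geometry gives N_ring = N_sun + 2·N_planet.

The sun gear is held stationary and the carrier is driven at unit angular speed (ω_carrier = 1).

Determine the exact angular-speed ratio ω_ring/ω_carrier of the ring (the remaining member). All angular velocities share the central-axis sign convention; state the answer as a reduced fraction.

N_ring = 40 + 2·16 = 72
40(ω_s−ω_c) = −72(ω_r−ω_c),  ω_s=0, ω_c=1
ω_r = 1 − (40/72)(0−1) = 14/9
ω_r/ω_c = 14/9

14/9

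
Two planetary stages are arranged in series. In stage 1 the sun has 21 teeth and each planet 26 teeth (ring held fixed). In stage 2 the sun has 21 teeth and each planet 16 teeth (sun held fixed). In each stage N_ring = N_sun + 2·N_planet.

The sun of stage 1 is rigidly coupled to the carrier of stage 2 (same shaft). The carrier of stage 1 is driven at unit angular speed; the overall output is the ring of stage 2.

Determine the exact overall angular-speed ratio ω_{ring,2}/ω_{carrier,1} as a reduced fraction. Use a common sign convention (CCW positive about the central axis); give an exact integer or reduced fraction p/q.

6956/1113

Stage 1: N_ring = 21 + 2·26 = 73
Stage 1: 21(ω_s−ω_c) = −73(ω_r−ω_c),  ω_r=0, ω_c=1
Stage 1: ω_s = 1 − (73/21)(0−1) = 94/21
  ⇒ ω_s¹/ω_c¹ = 94/21
Stage 2: N_ring = 21 + 2·16 = 53
Stage 2: 21(ω_s−ω_c) = −53(ω_r−ω_c),  ω_s=0, ω_c=1
Stage 2: ω_r = 1 − (21/53)(0−1) = 74/53
  ⇒ ω_r²/ω_c² = 74/53
Coupling ω_c² = ω_s¹ ⇒ overall = 94/21 × 74/53 = 6956/1113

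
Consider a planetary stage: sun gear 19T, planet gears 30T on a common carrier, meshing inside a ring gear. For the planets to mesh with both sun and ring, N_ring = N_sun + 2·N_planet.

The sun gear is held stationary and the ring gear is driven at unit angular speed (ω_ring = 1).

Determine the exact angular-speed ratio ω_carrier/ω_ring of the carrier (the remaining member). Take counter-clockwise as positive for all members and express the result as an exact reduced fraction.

N_ring = 19 + 2·30 = 79
19(ω_s−ω_c) = −79(ω_r−ω_c),  ω_s=0, ω_r=1
19(0−ω_c) = −79(1−ω_c)  ⇒  98ω_c = 79  ⇒  ω_c = 79/98
ω_c/ω_r = 79/98

79/98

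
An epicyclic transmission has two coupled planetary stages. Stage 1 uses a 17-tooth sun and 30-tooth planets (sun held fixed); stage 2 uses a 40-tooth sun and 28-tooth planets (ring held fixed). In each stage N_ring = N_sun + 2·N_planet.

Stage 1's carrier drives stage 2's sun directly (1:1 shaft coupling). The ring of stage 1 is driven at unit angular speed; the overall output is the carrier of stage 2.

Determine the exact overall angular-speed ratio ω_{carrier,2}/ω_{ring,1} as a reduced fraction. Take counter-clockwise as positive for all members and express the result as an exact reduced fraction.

Stage 1: N_ring = 17 + 2·30 = 77
Stage 1: 17(ω_s−ω_c) = −77(ω_r−ω_c),  ω_s=0, ω_r=1
Stage 1: 17(0−ω_c) = −77(1−ω_c)  ⇒  94ω_c = 77  ⇒  ω_c = 77/94
  ⇒ ω_c¹/ω_r¹ = 77/94
Stage 2: N_ring = 40 + 2·28 = 96
Stage 2: 40(ω_s−ω_c) = −96(ω_r−ω_c),  ω_r=0, ω_s=1
Stage 2: 40(1−ω_c) = −96(0−ω_c)  ⇒  136ω_c = 40  ⇒  ω_c = 5/17
  ⇒ ω_c²/ω_s² = 5/17
Coupling ω_s² = ω_c¹ ⇒ overall = 77/94 × 5/17 = 385/1598

385/1598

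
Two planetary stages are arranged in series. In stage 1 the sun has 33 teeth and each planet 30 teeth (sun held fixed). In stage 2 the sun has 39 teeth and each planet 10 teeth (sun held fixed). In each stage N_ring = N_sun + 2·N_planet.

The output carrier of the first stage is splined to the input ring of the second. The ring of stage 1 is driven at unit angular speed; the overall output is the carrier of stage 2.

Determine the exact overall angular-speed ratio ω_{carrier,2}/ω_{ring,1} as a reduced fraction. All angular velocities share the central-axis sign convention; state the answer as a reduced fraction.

1829/4116

Stage 1: N_ring = 33 + 2·30 = 93
Stage 1: 33(ω_s−ω_c) = −93(ω_r−ω_c),  ω_s=0, ω_r=1
Stage 1: 33(0−ω_c) = −93(1−ω_c)  ⇒  126ω_c = 93  ⇒  ω_c = 31/42
  ⇒ ω_c¹/ω_r¹ = 31/42
Stage 2: N_ring = 39 + 2·10 = 59
Stage 2: 39(ω_s−ω_c) = −59(ω_r−ω_c),  ω_s=0, ω_r=1
Stage 2: 39(0−ω_c) = −59(1−ω_c)  ⇒  98ω_c = 59  ⇒  ω_c = 59/98
  ⇒ ω_c²/ω_r² = 59/98
Coupling ω_r² = ω_c¹ ⇒ overall = 31/42 × 59/98 = 1829/4116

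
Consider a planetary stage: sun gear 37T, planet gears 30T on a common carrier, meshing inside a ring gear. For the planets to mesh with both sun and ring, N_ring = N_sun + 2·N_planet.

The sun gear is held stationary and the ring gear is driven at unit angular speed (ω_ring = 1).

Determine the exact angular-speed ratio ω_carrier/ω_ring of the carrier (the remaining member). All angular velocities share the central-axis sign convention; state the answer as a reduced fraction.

N_ring = 37 + 2·30 = 97
37(ω_s−ω_c) = −97(ω_r−ω_c),  ω_s=0, ω_r=1
37(0−ω_c) = −97(1−ω_c)  ⇒  134ω_c = 97  ⇒  ω_c = 97/134
ω_c/ω_r = 97/134

97/134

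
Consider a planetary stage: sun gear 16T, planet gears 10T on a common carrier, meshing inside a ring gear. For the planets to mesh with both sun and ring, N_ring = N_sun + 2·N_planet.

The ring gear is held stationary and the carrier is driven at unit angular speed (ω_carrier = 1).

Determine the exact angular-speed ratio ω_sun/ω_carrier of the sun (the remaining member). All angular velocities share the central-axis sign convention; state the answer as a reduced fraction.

13/4

N_ring = 16 + 2·10 = 36
16(ω_s−ω_c) = −36(ω_r−ω_c),  ω_r=0, ω_c=1
ω_s = 1 − (36/16)(0−1) = 13/4
ω_s/ω_c = 13/4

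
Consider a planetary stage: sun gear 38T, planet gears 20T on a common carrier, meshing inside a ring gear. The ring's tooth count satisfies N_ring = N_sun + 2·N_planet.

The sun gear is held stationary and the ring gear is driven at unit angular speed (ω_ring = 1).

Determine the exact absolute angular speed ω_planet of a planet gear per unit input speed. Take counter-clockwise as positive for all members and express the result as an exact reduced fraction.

N_ring = 38 + 2·20 = 78
38(ω_s−ω_c) = −78(ω_r−ω_c),  ω_s=0, ω_r=1
38(0−ω_c) = −78(1−ω_c)  ⇒  116ω_c = 78  ⇒  ω_c = 39/58
sun–planet: 38·(0−39/58) = −20·(ω_p−ω_c)  ⇒  ω_p−ω_c = −(38/20)·(-39/58) = 741/580
ω_p = 39/58 + 741/580 = 39/20

39/20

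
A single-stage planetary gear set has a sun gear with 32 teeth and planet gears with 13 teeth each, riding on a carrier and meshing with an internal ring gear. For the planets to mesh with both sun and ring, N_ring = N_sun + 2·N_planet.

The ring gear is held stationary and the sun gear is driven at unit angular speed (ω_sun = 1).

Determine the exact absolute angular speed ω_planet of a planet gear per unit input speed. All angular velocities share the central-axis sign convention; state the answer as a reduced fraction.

-16/13

N_ring = 32 + 2·13 = 58
32(ω_s−ω_c) = −58(ω_r−ω_c),  ω_r=0, ω_s=1
32(1−ω_c) = −58(0−ω_c)  ⇒  90ω_c = 32  ⇒  ω_c = 16/45
sun–planet: 32·(1−16/45) = −13·(ω_p−ω_c)  ⇒  ω_p−ω_c = −(32/13)·(29/45) = -928/585
ω_p = 16/45 − 928/585 = -16/13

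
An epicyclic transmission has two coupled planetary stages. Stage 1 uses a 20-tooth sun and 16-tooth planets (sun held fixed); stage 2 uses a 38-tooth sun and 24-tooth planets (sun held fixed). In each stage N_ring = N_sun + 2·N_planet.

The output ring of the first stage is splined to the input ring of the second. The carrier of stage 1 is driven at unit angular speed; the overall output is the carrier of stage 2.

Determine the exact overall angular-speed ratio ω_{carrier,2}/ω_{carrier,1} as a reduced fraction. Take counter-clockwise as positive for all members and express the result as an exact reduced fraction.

Stage 1: N_ring = 20 + 2·16 = 52
Stage 1: 20(ω_s−ω_c) = −52(ω_r−ω_c),  ω_s=0, ω_c=1
Stage 1: ω_r = 1 − (20/52)(0−1) = 18/13
  ⇒ ω_r¹/ω_c¹ = 18/13
Stage 2: N_ring = 38 + 2·24 = 86
Stage 2: 38(ω_s−ω_c) = −86(ω_r−ω_c),  ω_s=0, ω_r=1
Stage 2: 38(0−ω_c) = −86(1−ω_c)  ⇒  124ω_c = 86  ⇒  ω_c = 43/62
  ⇒ ω_c²/ω_r² = 43/62
Coupling ω_r² = ω_r¹ ⇒ overall = 18/13 × 43/62 = 387/403

387/403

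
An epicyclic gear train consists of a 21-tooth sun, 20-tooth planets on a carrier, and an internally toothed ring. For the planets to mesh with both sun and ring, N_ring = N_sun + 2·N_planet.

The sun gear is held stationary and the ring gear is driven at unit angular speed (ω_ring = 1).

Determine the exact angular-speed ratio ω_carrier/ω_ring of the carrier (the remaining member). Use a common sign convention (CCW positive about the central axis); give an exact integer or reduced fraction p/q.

61/82

N_ring = 21 + 2·20 = 61
21(ω_s−ω_c) = −61(ω_r−ω_c),  ω_s=0, ω_r=1
21(0−ω_c) = −61(1−ω_c)  ⇒  82ω_c = 61  ⇒  ω_c = 61/82
ω_c/ω_r = 61/82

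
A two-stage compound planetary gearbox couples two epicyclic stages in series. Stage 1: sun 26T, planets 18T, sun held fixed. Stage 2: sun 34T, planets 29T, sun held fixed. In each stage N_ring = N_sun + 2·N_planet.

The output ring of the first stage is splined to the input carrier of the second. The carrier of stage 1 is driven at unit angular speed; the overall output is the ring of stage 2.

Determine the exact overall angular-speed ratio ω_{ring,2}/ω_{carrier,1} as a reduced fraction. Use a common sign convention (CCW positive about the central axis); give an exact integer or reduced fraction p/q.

1386/713

Stage 1: N_ring = 26 + 2·18 = 62
Stage 1: 26(ω_s−ω_c) = −62(ω_r−ω_c),  ω_s=0, ω_c=1
Stage 1: ω_r = 1 − (26/62)(0−1) = 44/31
  ⇒ ω_r¹/ω_c¹ = 44/31
Stage 2: N_ring = 34 + 2·29 = 92
Stage 2: 34(ω_s−ω_c) = −92(ω_r−ω_c),  ω_s=0, ω_c=1
Stage 2: ω_r = 1 − (34/92)(0−1) = 63/46
  ⇒ ω_r²/ω_c² = 63/46
Coupling ω_c² = ω_r¹ ⇒ overall = 44/31 × 63/46 = 1386/713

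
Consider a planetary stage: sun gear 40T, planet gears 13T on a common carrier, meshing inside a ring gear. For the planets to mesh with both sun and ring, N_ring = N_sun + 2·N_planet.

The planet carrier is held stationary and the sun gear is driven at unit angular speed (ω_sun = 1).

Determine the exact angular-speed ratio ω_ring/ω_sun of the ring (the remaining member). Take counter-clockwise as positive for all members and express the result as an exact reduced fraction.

-20/33

N_ring = 40 + 2·13 = 66
40(ω_s−ω_c) = −66(ω_r−ω_c),  ω_c=0, ω_s=1
ω_r = 0 − (40/66)(1−0) = -20/33
ω_r/ω_s = -20/33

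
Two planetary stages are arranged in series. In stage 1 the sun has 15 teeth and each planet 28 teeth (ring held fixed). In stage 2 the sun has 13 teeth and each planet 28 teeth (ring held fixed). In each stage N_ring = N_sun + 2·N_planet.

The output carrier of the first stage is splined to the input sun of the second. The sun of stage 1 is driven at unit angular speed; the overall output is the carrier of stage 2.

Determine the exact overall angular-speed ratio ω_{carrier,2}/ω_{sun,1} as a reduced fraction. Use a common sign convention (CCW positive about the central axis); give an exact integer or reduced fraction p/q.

195/7052

Stage 1: N_ring = 15 + 2·28 = 71
Stage 1: 15(ω_s−ω_c) = −71(ω_r−ω_c),  ω_r=0, ω_s=1
Stage 1: 15(1−ω_c) = −71(0−ω_c)  ⇒  86ω_c = 15  ⇒  ω_c = 15/86
  ⇒ ω_c¹/ω_s¹ = 15/86
Stage 2: N_ring = 13 + 2·28 = 69
Stage 2: 13(ω_s−ω_c) = −69(ω_r−ω_c),  ω_r=0, ω_s=1
Stage 2: 13(1−ω_c) = −69(0−ω_c)  ⇒  82ω_c = 13  ⇒  ω_c = 13/82
  ⇒ ω_c²/ω_s² = 13/82
Coupling ω_s² = ω_c¹ ⇒ overall = 15/86 × 13/82 = 195/7052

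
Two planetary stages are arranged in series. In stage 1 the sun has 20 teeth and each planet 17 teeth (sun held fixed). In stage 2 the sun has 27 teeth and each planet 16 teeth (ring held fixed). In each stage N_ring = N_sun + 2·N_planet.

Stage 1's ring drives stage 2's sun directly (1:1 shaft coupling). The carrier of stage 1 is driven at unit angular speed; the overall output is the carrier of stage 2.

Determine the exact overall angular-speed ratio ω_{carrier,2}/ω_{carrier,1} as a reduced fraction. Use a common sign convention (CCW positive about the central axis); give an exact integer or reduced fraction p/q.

37/86

Stage 1: N_ring = 20 + 2·17 = 54
Stage 1: 20(ω_s−ω_c) = −54(ω_r−ω_c),  ω_s=0, ω_c=1
Stage 1: ω_r = 1 − (20/54)(0−1) = 37/27
  ⇒ ω_r¹/ω_c¹ = 37/27
Stage 2: N_ring = 27 + 2·16 = 59
Stage 2: 27(ω_s−ω_c) = −59(ω_r−ω_c),  ω_r=0, ω_s=1
Stage 2: 27(1−ω_c) = −59(0−ω_c)  ⇒  86ω_c = 27  ⇒  ω_c = 27/86
  ⇒ ω_c²/ω_s² = 27/86
Coupling ω_s² = ω_r¹ ⇒ overall = 37/27 × 27/86 = 37/86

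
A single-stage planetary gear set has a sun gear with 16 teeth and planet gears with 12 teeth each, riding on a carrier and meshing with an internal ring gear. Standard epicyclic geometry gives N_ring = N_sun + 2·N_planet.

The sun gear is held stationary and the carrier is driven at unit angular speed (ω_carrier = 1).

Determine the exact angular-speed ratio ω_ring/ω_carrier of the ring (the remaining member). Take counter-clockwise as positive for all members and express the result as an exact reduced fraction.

7/5

N_ring = 16 + 2·12 = 40
16(ω_s−ω_c) = −40(ω_r−ω_c),  ω_s=0, ω_c=1
ω_r = 1 − (16/40)(0−1) = 7/5
ω_r/ω_c = 7/5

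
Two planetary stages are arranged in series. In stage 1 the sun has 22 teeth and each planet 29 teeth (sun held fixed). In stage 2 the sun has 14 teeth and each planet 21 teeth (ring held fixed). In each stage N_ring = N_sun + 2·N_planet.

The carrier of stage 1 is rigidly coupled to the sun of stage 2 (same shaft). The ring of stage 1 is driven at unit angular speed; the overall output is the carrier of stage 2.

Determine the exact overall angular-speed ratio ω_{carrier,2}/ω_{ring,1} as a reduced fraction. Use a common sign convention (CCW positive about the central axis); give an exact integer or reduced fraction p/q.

Stage 1: N_ring = 22 + 2·29 = 80
Stage 1: 22(ω_s−ω_c) = −80(ω_r−ω_c),  ω_s=0, ω_r=1
Stage 1: 22(0−ω_c) = −80(1−ω_c)  ⇒  102ω_c = 80  ⇒  ω_c = 40/51
  ⇒ ω_c¹/ω_r¹ = 40/51
Stage 2: N_ring = 14 + 2·21 = 56
Stage 2: 14(ω_s−ω_c) = −56(ω_r−ω_c),  ω_r=0, ω_s=1
Stage 2: 14(1−ω_c) = −56(0−ω_c)  ⇒  70ω_c = 14  ⇒  ω_c = 1/5
  ⇒ ω_c²/ω_s² = 1/5
Coupling ω_s² = ω_c¹ ⇒ overall = 40/51 × 1/5 = 8/51

8/51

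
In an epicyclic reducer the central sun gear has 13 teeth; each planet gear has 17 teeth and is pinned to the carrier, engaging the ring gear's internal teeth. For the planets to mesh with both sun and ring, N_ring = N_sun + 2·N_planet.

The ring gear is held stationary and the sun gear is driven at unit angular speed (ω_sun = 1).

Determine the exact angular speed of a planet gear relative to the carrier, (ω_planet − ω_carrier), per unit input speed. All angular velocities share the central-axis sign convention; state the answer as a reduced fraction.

N_ring = 13 + 2·17 = 47
13(ω_s−ω_c) = −47(ω_r−ω_c),  ω_r=0, ω_s=1
13(1−ω_c) = −47(0−ω_c)  ⇒  60ω_c = 13  ⇒  ω_c = 13/60
sun–planet: 13·(1−13/60) = −17·(ω_p−ω_c)  ⇒  ω_p−ω_c = −(13/17)·(47/60) = -611/1020

-611/1020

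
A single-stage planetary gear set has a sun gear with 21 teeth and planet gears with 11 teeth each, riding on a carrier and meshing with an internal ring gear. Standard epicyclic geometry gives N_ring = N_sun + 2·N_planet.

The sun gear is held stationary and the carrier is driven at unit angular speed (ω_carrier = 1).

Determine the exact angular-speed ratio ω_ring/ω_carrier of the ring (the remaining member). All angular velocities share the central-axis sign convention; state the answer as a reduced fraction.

N_ring = 21 + 2·11 = 43
21(ω_s−ω_c) = −43(ω_r−ω_c),  ω_s=0, ω_c=1
ω_r = 1 − (21/43)(0−1) = 64/43
ω_r/ω_c = 64/43

64/43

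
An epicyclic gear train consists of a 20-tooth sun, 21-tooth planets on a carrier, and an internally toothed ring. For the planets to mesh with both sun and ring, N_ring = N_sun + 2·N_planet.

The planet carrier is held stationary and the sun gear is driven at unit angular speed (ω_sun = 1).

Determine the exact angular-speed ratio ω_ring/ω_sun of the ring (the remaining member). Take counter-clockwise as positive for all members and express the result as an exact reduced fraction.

N_ring = 20 + 2·21 = 62
20(ω_s−ω_c) = −62(ω_r−ω_c),  ω_c=0, ω_s=1
ω_r = 0 − (20/62)(1−0) = -10/31
ω_r/ω_s = -10/31

-10/31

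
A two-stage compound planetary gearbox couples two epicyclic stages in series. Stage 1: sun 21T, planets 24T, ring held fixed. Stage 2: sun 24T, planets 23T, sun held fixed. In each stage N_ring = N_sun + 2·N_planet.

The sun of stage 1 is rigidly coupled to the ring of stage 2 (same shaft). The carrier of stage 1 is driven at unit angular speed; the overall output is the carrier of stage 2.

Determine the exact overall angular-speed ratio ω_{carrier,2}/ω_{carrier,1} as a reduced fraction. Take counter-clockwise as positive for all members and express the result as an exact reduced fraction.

Stage 1: N_ring = 21 + 2·24 = 69
Stage 1: 21(ω_s−ω_c) = −69(ω_r−ω_c),  ω_r=0, ω_c=1
Stage 1: ω_s = 1 − (69/21)(0−1) = 30/7
  ⇒ ω_s¹/ω_c¹ = 30/7
Stage 2: N_ring = 24 + 2·23 = 70
Stage 2: 24(ω_s−ω_c) = −70(ω_r−ω_c),  ω_s=0, ω_r=1
Stage 2: 24(0−ω_c) = −70(1−ω_c)  ⇒  94ω_c = 70  ⇒  ω_c = 35/47
  ⇒ ω_c²/ω_r² = 35/47
Coupling ω_r² = ω_s¹ ⇒ overall = 30/7 × 35/47 = 150/47

150/47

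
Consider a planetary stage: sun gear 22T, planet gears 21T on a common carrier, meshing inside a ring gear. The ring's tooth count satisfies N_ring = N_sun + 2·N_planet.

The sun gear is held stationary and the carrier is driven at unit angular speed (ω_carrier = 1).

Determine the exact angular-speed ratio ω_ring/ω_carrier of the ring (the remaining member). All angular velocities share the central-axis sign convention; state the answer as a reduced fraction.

N_ring = 22 + 2·21 = 64
22(ω_s−ω_c) = −64(ω_r−ω_c),  ω_s=0, ω_c=1
ω_r = 1 − (22/64)(0−1) = 43/32
ω_r/ω_c = 43/32

43/32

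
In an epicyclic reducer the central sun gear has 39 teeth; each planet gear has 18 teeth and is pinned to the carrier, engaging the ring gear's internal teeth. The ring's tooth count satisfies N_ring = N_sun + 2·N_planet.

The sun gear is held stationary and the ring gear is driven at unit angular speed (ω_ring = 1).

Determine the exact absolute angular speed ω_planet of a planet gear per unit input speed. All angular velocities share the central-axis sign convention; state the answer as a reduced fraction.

N_ring = 39 + 2·18 = 75
39(ω_s−ω_c) = −75(ω_r−ω_c),  ω_s=0, ω_r=1
39(0−ω_c) = −75(1−ω_c)  ⇒  114ω_c = 75  ⇒  ω_c = 25/38
sun–planet: 39·(0−25/38) = −18·(ω_p−ω_c)  ⇒  ω_p−ω_c = −(39/18)·(-25/38) = 325/228
ω_p = 25/38 + 325/228 = 25/12

25/12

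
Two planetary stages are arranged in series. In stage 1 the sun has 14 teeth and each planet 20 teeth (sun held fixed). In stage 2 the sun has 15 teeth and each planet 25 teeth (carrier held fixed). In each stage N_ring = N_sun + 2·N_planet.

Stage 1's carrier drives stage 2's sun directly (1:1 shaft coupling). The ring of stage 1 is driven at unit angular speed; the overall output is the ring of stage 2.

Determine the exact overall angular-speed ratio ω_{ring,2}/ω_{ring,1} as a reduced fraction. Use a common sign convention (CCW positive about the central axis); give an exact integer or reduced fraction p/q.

-81/442

Stage 1: N_ring = 14 + 2·20 = 54
Stage 1: 14(ω_s−ω_c) = −54(ω_r−ω_c),  ω_s=0, ω_r=1
Stage 1: 14(0−ω_c) = −54(1−ω_c)  ⇒  68ω_c = 54  ⇒  ω_c = 27/34
  ⇒ ω_c¹/ω_r¹ = 27/34
Stage 2: N_ring = 15 + 2·25 = 65
Stage 2: 15(ω_s−ω_c) = −65(ω_r−ω_c),  ω_c=0, ω_s=1
Stage 2: ω_r = 0 − (15/65)(1−0) = -3/13
  ⇒ ω_r²/ω_s² = -3/13
Coupling ω_s² = ω_c¹ ⇒ overall = 27/34 × -3/13 = -81/442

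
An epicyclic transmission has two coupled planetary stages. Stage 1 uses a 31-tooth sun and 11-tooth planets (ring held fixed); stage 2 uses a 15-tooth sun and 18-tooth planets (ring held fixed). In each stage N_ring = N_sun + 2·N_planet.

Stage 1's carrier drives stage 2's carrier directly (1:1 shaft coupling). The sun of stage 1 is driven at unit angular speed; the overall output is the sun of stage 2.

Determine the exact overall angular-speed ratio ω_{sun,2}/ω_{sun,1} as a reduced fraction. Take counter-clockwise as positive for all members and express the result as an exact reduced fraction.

Stage 1: N_ring = 31 + 2·11 = 53
Stage 1: 31(ω_s−ω_c) = −53(ω_r−ω_c),  ω_r=0, ω_s=1
Stage 1: 31(1−ω_c) = −53(0−ω_c)  ⇒  84ω_c = 31  ⇒  ω_c = 31/84
  ⇒ ω_c¹/ω_s¹ = 31/84
Stage 2: N_ring = 15 + 2·18 = 51
Stage 2: 15(ω_s−ω_c) = −51(ω_r−ω_c),  ω_r=0, ω_c=1
Stage 2: ω_s = 1 − (51/15)(0−1) = 22/5
  ⇒ ω_s²/ω_c² = 22/5
Coupling ω_c² = ω_c¹ ⇒ overall = 31/84 × 22/5 = 341/210

341/210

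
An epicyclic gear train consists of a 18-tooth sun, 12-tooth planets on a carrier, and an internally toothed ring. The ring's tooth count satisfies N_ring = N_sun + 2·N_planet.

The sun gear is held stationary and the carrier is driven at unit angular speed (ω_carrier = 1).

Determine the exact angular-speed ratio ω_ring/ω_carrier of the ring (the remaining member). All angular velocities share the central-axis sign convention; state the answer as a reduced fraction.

N_ring = 18 + 2·12 = 42
18(ω_s−ω_c) = −42(ω_r−ω_c),  ω_s=0, ω_c=1
ω_r = 1 − (18/42)(0−1) = 10/7
ω_r/ω_c = 10/7

10/7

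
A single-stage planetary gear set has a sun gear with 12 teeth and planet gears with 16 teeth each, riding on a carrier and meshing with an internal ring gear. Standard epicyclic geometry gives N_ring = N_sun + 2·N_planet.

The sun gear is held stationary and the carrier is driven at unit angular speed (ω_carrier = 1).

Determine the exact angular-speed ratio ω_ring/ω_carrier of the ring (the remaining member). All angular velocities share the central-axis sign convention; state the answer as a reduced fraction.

N_ring = 12 + 2·16 = 44
12(ω_s−ω_c) = −44(ω_r−ω_c),  ω_s=0, ω_c=1
ω_r = 1 − (12/44)(0−1) = 14/11
ω_r/ω_c = 14/11

14/11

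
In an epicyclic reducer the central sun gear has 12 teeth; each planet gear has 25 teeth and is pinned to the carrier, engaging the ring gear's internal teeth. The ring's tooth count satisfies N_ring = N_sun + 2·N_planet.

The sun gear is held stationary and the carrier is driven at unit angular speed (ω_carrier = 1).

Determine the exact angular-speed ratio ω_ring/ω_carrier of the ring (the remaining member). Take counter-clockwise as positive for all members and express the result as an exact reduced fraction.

37/31

N_ring = 12 + 2·25 = 62
12(ω_s−ω_c) = −62(ω_r−ω_c),  ω_s=0, ω_c=1
ω_r = 1 − (12/62)(0−1) = 37/31
ω_r/ω_c = 37/31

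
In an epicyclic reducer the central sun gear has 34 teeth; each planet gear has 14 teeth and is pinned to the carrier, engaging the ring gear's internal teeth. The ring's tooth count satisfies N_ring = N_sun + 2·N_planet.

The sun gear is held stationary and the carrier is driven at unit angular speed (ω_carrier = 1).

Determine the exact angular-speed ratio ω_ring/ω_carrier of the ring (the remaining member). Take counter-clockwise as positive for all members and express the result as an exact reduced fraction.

N_ring = 34 + 2·14 = 62
34(ω_s−ω_c) = −62(ω_r−ω_c),  ω_s=0, ω_c=1
ω_r = 1 − (34/62)(0−1) = 48/31
ω_r/ω_c = 48/31

48/31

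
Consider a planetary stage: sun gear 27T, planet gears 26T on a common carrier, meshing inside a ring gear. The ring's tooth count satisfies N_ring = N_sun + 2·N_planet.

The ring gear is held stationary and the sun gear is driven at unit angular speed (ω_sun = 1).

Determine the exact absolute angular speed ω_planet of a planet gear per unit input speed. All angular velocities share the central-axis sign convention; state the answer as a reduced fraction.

N_ring = 27 + 2·26 = 79
27(ω_s−ω_c) = −79(ω_r−ω_c),  ω_r=0, ω_s=1
27(1−ω_c) = −79(0−ω_c)  ⇒  106ω_c = 27  ⇒  ω_c = 27/106
sun–planet: 27·(1−27/106) = −26·(ω_p−ω_c)  ⇒  ω_p−ω_c = −(27/26)·(79/106) = -2133/2756
ω_p = 27/106 − 2133/2756 = -27/52

-27/52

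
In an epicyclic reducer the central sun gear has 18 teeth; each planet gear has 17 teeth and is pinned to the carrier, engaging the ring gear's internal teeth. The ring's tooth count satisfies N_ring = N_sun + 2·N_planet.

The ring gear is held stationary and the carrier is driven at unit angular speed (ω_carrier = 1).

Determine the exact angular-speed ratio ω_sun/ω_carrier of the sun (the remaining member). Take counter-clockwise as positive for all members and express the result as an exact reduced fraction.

N_ring = 18 + 2·17 = 52
18(ω_s−ω_c) = −52(ω_r−ω_c),  ω_r=0, ω_c=1
ω_s = 1 − (52/18)(0−1) = 35/9
ω_s/ω_c = 35/9

35/9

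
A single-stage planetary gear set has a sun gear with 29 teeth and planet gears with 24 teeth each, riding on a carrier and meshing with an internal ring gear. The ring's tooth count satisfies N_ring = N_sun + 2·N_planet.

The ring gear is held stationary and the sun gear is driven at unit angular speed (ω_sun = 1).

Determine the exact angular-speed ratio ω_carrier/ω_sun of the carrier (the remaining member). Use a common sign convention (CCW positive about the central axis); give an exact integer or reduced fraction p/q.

N_ring = 29 + 2·24 = 77
29(ω_s−ω_c) = −77(ω_r−ω_c),  ω_r=0, ω_s=1
29(1−ω_c) = −77(0−ω_c)  ⇒  106ω_c = 29  ⇒  ω_c = 29/106
ω_c/ω_s = 29/106

29/106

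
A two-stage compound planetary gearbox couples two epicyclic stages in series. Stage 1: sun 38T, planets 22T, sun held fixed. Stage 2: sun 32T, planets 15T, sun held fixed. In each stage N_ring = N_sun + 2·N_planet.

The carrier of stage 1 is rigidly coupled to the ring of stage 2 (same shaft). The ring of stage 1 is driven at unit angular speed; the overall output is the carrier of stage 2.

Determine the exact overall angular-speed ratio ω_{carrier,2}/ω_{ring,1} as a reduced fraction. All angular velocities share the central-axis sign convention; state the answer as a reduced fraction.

1271/2820

Stage 1: N_ring = 38 + 2·22 = 82
Stage 1: 38(ω_s−ω_c) = −82(ω_r−ω_c),  ω_s=0, ω_r=1
Stage 1: 38(0−ω_c) = −82(1−ω_c)  ⇒  120ω_c = 82  ⇒  ω_c = 41/60
  ⇒ ω_c¹/ω_r¹ = 41/60
Stage 2: N_ring = 32 + 2·15 = 62
Stage 2: 32(ω_s−ω_c) = −62(ω_r−ω_c),  ω_s=0, ω_r=1
Stage 2: 32(0−ω_c) = −62(1−ω_c)  ⇒  94ω_c = 62  ⇒  ω_c = 31/47
  ⇒ ω_c²/ω_r² = 31/47
Coupling ω_r² = ω_c¹ ⇒ overall = 41/60 × 31/47 = 1271/2820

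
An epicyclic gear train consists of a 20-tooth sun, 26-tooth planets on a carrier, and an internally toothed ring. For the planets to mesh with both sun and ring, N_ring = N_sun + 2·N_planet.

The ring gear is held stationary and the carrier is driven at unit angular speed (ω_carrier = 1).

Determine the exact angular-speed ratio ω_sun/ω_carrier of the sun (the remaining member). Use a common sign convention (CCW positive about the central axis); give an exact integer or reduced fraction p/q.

23/5

N_ring = 20 + 2·26 = 72
20(ω_s−ω_c) = −72(ω_r−ω_c),  ω_r=0, ω_c=1
ω_s = 1 − (72/20)(0−1) = 23/5
ω_s/ω_c = 23/5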